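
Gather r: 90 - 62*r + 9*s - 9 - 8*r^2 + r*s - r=-8*r^2 + r*(s - 63) + 9*s + 81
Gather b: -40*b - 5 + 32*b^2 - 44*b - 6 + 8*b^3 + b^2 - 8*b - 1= 8*b^3 + 33*b^2 - 92*b - 12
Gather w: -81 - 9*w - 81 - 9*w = -18*w - 162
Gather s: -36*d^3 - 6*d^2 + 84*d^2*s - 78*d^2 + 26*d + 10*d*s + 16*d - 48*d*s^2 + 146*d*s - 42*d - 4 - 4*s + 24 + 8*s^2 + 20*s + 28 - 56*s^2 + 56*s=-36*d^3 - 84*d^2 + s^2*(-48*d - 48) + s*(84*d^2 + 156*d + 72) + 48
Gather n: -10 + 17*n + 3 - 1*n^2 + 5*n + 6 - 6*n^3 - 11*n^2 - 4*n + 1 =-6*n^3 - 12*n^2 + 18*n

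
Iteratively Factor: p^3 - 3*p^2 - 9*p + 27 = (p - 3)*(p^2 - 9) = (p - 3)*(p + 3)*(p - 3)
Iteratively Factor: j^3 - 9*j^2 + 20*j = (j - 5)*(j^2 - 4*j) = j*(j - 5)*(j - 4)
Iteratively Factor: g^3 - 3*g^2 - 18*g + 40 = (g - 5)*(g^2 + 2*g - 8) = (g - 5)*(g - 2)*(g + 4)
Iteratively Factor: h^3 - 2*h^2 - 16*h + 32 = (h - 2)*(h^2 - 16) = (h - 4)*(h - 2)*(h + 4)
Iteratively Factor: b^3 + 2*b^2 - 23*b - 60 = (b - 5)*(b^2 + 7*b + 12) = (b - 5)*(b + 4)*(b + 3)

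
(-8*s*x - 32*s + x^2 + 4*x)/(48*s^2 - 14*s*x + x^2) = (x + 4)/(-6*s + x)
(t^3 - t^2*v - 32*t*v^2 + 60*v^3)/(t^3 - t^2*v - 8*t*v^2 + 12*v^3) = (t^2 + t*v - 30*v^2)/(t^2 + t*v - 6*v^2)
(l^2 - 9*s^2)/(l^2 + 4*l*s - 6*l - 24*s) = (l^2 - 9*s^2)/(l^2 + 4*l*s - 6*l - 24*s)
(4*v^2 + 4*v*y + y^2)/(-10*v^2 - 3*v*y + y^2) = (2*v + y)/(-5*v + y)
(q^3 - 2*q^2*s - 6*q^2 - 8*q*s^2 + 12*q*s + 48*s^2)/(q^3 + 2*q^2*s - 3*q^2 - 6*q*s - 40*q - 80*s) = (q^2 - 4*q*s - 6*q + 24*s)/(q^2 - 3*q - 40)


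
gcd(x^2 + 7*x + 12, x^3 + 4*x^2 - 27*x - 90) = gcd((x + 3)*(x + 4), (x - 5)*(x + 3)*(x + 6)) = x + 3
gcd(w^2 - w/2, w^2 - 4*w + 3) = 1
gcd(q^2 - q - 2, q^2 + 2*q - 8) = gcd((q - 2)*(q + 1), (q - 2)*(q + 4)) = q - 2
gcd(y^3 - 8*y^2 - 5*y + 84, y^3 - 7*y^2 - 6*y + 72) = y^2 - y - 12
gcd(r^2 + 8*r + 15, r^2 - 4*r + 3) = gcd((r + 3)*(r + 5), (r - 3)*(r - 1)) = 1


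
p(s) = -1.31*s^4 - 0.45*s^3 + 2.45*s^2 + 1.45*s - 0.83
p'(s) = -5.24*s^3 - 1.35*s^2 + 4.9*s + 1.45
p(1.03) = 1.30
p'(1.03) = -0.66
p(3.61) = -207.32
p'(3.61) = -244.97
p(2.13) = -17.94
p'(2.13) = -44.88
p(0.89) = 1.26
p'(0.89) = 1.05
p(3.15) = -114.99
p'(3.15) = -160.29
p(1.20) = 0.94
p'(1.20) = -3.67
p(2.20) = -21.26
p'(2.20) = -50.10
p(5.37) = -1081.43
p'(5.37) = -822.60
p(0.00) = -0.83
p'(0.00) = 1.45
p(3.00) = -92.69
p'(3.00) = -137.48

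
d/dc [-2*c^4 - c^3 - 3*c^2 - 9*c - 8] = -8*c^3 - 3*c^2 - 6*c - 9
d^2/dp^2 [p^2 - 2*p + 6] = 2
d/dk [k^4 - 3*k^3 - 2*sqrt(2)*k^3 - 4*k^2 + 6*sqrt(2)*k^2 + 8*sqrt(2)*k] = 4*k^3 - 9*k^2 - 6*sqrt(2)*k^2 - 8*k + 12*sqrt(2)*k + 8*sqrt(2)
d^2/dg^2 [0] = 0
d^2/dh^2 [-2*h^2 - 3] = -4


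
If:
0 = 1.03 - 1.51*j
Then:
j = 0.68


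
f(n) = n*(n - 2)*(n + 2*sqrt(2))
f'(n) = n*(n - 2) + n*(n + 2*sqrt(2)) + (n - 2)*(n + 2*sqrt(2)) = 3*n^2 - 4*n + 4*sqrt(2)*n - 4*sqrt(2)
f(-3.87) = -23.66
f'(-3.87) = 32.86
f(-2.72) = 1.39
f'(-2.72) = 12.03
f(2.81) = 12.83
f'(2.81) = 22.69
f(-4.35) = -42.03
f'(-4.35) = 43.90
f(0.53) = -2.62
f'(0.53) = -3.94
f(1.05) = -3.87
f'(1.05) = -0.61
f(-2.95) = -1.78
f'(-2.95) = 15.56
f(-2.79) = 0.51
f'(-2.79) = 13.07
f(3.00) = 17.49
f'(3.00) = 26.31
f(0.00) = 0.00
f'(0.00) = -5.66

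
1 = 1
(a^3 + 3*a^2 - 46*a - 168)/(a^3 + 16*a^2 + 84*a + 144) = (a - 7)/(a + 6)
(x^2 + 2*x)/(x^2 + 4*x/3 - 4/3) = 3*x/(3*x - 2)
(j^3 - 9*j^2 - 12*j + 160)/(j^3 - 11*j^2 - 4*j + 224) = (j - 5)/(j - 7)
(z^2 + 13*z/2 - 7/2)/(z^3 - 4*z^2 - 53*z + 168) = (z - 1/2)/(z^2 - 11*z + 24)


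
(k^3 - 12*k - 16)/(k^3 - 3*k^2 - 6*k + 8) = (k + 2)/(k - 1)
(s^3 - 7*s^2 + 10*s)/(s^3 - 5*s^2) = (s - 2)/s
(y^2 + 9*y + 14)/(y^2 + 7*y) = (y + 2)/y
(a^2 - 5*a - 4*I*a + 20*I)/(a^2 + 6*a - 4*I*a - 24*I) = (a - 5)/(a + 6)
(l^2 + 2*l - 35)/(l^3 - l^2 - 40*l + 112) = (l - 5)/(l^2 - 8*l + 16)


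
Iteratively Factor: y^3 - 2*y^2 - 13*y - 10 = (y - 5)*(y^2 + 3*y + 2) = (y - 5)*(y + 2)*(y + 1)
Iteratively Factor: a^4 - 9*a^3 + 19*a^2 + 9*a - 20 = (a - 4)*(a^3 - 5*a^2 - a + 5) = (a - 5)*(a - 4)*(a^2 - 1) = (a - 5)*(a - 4)*(a - 1)*(a + 1)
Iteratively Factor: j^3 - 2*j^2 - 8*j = (j + 2)*(j^2 - 4*j) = j*(j + 2)*(j - 4)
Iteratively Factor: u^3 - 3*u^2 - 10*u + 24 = (u - 2)*(u^2 - u - 12) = (u - 2)*(u + 3)*(u - 4)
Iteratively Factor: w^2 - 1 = (w + 1)*(w - 1)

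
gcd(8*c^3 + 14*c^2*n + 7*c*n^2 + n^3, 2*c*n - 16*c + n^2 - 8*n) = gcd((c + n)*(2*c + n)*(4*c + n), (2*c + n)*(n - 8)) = 2*c + n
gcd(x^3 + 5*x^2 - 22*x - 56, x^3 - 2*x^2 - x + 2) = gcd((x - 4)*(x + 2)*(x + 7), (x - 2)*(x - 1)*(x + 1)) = 1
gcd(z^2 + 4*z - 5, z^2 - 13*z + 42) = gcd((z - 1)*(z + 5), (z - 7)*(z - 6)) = 1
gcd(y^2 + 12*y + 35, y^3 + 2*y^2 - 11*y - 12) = 1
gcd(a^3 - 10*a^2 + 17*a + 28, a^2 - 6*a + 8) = a - 4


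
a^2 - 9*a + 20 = (a - 5)*(a - 4)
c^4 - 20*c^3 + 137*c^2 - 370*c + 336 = (c - 8)*(c - 7)*(c - 3)*(c - 2)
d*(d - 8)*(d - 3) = d^3 - 11*d^2 + 24*d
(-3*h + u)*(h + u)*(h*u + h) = -3*h^3*u - 3*h^3 - 2*h^2*u^2 - 2*h^2*u + h*u^3 + h*u^2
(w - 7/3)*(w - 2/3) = w^2 - 3*w + 14/9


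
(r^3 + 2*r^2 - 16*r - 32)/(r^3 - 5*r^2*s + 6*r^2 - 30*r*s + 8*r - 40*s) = (r - 4)/(r - 5*s)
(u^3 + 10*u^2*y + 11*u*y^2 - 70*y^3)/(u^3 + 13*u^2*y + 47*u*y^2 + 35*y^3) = (u - 2*y)/(u + y)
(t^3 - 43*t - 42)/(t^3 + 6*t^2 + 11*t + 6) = (t^2 - t - 42)/(t^2 + 5*t + 6)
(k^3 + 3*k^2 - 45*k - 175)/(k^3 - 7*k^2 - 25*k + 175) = (k + 5)/(k - 5)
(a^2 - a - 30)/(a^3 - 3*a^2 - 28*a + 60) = 1/(a - 2)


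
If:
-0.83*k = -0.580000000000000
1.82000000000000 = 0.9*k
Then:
No Solution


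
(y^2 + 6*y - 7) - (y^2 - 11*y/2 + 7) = 23*y/2 - 14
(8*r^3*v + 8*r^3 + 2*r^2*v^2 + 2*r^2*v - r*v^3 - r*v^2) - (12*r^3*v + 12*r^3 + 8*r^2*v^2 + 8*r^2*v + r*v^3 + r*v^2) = -4*r^3*v - 4*r^3 - 6*r^2*v^2 - 6*r^2*v - 2*r*v^3 - 2*r*v^2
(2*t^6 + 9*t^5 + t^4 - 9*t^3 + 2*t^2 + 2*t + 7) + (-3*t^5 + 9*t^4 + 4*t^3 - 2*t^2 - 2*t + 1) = 2*t^6 + 6*t^5 + 10*t^4 - 5*t^3 + 8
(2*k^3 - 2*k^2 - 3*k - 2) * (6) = 12*k^3 - 12*k^2 - 18*k - 12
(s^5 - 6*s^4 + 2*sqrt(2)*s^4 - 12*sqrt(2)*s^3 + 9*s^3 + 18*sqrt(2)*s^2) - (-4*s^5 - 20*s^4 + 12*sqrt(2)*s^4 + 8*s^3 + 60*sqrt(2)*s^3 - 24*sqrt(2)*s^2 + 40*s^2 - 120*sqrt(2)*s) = 5*s^5 - 10*sqrt(2)*s^4 + 14*s^4 - 72*sqrt(2)*s^3 + s^3 - 40*s^2 + 42*sqrt(2)*s^2 + 120*sqrt(2)*s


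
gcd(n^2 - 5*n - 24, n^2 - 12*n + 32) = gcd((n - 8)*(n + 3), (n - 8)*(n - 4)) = n - 8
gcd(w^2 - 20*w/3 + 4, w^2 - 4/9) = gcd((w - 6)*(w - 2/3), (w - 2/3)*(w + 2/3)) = w - 2/3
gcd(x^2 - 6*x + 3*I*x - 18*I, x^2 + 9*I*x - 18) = x + 3*I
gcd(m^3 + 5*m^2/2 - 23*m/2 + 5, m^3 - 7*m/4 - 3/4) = 1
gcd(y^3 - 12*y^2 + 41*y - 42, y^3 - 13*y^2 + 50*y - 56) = y^2 - 9*y + 14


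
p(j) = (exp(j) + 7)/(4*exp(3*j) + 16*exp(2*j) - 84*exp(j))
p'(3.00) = 0.00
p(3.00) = 0.00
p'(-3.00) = 1.67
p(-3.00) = -1.70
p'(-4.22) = 5.67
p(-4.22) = -5.70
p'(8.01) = -0.00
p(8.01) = 0.00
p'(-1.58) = 0.40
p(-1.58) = -0.43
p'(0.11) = 0.05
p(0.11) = -0.12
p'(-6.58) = 60.04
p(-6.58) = -60.07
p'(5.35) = -0.00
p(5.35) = 0.00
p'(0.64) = -0.09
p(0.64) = -0.12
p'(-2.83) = 1.41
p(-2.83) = -1.44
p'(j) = (exp(j) + 7)*(-12*exp(3*j) - 32*exp(2*j) + 84*exp(j))/(4*exp(3*j) + 16*exp(2*j) - 84*exp(j))^2 + exp(j)/(4*exp(3*j) + 16*exp(2*j) - 84*exp(j)) = (3 - 2*exp(j))*exp(-j)/(4*(exp(2*j) - 6*exp(j) + 9))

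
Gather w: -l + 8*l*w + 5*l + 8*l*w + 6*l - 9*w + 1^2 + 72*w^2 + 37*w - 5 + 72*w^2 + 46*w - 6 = 10*l + 144*w^2 + w*(16*l + 74) - 10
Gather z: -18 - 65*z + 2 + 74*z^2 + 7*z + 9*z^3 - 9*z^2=9*z^3 + 65*z^2 - 58*z - 16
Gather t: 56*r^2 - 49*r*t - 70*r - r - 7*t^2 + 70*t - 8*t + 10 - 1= 56*r^2 - 71*r - 7*t^2 + t*(62 - 49*r) + 9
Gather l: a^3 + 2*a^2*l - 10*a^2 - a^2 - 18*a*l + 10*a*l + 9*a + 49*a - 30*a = a^3 - 11*a^2 + 28*a + l*(2*a^2 - 8*a)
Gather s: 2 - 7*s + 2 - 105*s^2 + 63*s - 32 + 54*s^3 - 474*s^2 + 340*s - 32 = 54*s^3 - 579*s^2 + 396*s - 60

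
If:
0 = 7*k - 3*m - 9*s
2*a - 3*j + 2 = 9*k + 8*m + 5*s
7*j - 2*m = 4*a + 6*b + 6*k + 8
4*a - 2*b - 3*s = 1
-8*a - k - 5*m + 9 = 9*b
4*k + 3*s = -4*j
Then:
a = -26587/269020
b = 39944/67255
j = 88407/67255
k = -89949/134510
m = 137579/134510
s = -11582/13451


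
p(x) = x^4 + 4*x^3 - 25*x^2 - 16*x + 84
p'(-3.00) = 134.00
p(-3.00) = -120.00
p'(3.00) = 50.00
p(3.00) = 0.00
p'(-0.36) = 3.37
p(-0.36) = 86.35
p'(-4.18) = 110.53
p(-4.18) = -272.78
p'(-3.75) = 129.31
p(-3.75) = -220.75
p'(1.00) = -50.00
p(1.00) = 48.00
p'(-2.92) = 132.73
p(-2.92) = -109.33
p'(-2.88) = 131.98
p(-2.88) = -104.03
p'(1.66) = -47.64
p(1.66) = 14.44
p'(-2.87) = 131.78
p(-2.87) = -102.72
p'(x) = 4*x^3 + 12*x^2 - 50*x - 16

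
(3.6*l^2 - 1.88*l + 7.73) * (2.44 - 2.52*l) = -9.072*l^3 + 13.5216*l^2 - 24.0668*l + 18.8612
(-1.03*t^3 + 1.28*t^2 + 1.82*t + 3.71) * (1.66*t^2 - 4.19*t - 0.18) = -1.7098*t^5 + 6.4405*t^4 - 2.1566*t^3 - 1.6976*t^2 - 15.8725*t - 0.6678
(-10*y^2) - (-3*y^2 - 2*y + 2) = -7*y^2 + 2*y - 2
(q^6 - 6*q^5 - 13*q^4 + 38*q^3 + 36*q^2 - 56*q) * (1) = q^6 - 6*q^5 - 13*q^4 + 38*q^3 + 36*q^2 - 56*q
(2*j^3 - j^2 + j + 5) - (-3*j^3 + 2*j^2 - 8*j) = 5*j^3 - 3*j^2 + 9*j + 5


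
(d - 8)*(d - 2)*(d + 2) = d^3 - 8*d^2 - 4*d + 32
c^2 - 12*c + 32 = (c - 8)*(c - 4)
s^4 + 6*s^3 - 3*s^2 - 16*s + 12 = (s - 1)^2*(s + 2)*(s + 6)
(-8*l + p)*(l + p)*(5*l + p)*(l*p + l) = -40*l^4*p - 40*l^4 - 43*l^3*p^2 - 43*l^3*p - 2*l^2*p^3 - 2*l^2*p^2 + l*p^4 + l*p^3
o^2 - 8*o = o*(o - 8)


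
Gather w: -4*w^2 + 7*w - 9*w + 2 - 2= -4*w^2 - 2*w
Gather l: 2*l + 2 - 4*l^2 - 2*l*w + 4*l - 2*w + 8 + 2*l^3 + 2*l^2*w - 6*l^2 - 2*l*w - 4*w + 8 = 2*l^3 + l^2*(2*w - 10) + l*(6 - 4*w) - 6*w + 18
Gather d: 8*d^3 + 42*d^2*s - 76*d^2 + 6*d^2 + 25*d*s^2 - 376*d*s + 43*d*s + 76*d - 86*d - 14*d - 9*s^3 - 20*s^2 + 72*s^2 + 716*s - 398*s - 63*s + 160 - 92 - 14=8*d^3 + d^2*(42*s - 70) + d*(25*s^2 - 333*s - 24) - 9*s^3 + 52*s^2 + 255*s + 54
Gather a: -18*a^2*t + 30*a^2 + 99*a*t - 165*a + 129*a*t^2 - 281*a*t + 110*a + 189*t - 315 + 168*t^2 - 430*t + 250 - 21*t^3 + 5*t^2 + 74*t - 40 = a^2*(30 - 18*t) + a*(129*t^2 - 182*t - 55) - 21*t^3 + 173*t^2 - 167*t - 105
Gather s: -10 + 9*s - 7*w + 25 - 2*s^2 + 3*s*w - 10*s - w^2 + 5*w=-2*s^2 + s*(3*w - 1) - w^2 - 2*w + 15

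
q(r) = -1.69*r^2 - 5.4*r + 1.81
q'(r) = -3.38*r - 5.4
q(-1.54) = 6.12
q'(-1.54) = -0.19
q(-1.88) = 5.99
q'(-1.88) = 0.95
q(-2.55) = 4.59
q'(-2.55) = 3.22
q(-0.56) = 4.30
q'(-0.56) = -3.51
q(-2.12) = 5.66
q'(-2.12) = 1.77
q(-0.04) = 2.02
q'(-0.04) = -5.26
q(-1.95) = 5.91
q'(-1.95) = 1.19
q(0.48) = -1.17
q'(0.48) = -7.02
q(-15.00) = -297.44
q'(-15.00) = 45.30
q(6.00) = -91.43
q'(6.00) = -25.68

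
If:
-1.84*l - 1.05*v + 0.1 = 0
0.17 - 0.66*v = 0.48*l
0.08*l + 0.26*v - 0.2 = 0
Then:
No Solution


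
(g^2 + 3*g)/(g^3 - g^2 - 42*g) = (g + 3)/(g^2 - g - 42)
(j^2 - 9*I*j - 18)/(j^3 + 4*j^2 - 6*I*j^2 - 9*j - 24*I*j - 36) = (j - 6*I)/(j^2 + j*(4 - 3*I) - 12*I)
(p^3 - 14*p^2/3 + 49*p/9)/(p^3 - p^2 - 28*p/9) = (3*p - 7)/(3*p + 4)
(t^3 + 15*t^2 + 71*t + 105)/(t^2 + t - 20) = (t^2 + 10*t + 21)/(t - 4)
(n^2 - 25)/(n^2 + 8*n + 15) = (n - 5)/(n + 3)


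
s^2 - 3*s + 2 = (s - 2)*(s - 1)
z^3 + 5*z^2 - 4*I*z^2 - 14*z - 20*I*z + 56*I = (z - 2)*(z + 7)*(z - 4*I)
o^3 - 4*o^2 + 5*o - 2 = (o - 2)*(o - 1)^2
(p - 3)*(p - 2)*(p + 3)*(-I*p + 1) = -I*p^4 + p^3 + 2*I*p^3 - 2*p^2 + 9*I*p^2 - 9*p - 18*I*p + 18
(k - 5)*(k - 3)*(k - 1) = k^3 - 9*k^2 + 23*k - 15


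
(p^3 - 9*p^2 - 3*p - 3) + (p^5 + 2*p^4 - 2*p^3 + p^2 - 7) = p^5 + 2*p^4 - p^3 - 8*p^2 - 3*p - 10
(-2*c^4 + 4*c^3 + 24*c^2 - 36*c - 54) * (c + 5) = -2*c^5 - 6*c^4 + 44*c^3 + 84*c^2 - 234*c - 270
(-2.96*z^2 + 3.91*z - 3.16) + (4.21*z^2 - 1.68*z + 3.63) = 1.25*z^2 + 2.23*z + 0.47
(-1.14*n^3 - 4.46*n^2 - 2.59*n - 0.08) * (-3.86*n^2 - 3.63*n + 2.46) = 4.4004*n^5 + 21.3538*n^4 + 23.3828*n^3 - 1.2611*n^2 - 6.081*n - 0.1968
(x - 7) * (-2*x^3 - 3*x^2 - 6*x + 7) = -2*x^4 + 11*x^3 + 15*x^2 + 49*x - 49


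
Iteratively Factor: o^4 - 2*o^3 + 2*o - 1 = (o + 1)*(o^3 - 3*o^2 + 3*o - 1) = (o - 1)*(o + 1)*(o^2 - 2*o + 1) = (o - 1)^2*(o + 1)*(o - 1)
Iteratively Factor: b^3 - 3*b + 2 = (b + 2)*(b^2 - 2*b + 1) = (b - 1)*(b + 2)*(b - 1)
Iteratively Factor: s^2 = (s)*(s)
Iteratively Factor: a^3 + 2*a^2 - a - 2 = (a - 1)*(a^2 + 3*a + 2) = (a - 1)*(a + 1)*(a + 2)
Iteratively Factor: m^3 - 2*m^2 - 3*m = (m)*(m^2 - 2*m - 3) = m*(m + 1)*(m - 3)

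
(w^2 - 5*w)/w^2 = (w - 5)/w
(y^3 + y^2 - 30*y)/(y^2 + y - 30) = y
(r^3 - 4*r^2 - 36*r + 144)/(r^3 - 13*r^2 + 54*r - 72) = (r + 6)/(r - 3)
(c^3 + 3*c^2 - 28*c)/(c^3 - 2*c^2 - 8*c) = (c + 7)/(c + 2)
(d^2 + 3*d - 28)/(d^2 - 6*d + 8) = (d + 7)/(d - 2)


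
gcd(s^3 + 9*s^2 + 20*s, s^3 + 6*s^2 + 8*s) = s^2 + 4*s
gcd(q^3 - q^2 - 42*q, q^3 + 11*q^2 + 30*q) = q^2 + 6*q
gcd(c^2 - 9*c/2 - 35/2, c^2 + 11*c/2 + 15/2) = c + 5/2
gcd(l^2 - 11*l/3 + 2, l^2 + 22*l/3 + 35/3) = 1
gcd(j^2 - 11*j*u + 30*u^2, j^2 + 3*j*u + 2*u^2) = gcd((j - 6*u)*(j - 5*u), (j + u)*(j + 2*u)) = 1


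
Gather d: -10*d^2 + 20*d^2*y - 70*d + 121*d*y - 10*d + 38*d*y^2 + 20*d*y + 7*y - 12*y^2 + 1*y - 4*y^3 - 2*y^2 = d^2*(20*y - 10) + d*(38*y^2 + 141*y - 80) - 4*y^3 - 14*y^2 + 8*y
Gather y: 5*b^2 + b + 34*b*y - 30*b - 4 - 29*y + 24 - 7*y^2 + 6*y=5*b^2 - 29*b - 7*y^2 + y*(34*b - 23) + 20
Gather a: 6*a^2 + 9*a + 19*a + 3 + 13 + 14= 6*a^2 + 28*a + 30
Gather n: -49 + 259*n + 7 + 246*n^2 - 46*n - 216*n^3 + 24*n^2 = -216*n^3 + 270*n^2 + 213*n - 42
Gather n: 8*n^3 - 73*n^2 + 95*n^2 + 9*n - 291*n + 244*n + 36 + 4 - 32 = 8*n^3 + 22*n^2 - 38*n + 8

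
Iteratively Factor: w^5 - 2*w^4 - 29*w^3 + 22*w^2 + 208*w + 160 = (w - 4)*(w^4 + 2*w^3 - 21*w^2 - 62*w - 40) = (w - 4)*(w + 4)*(w^3 - 2*w^2 - 13*w - 10) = (w - 4)*(w + 2)*(w + 4)*(w^2 - 4*w - 5) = (w - 4)*(w + 1)*(w + 2)*(w + 4)*(w - 5)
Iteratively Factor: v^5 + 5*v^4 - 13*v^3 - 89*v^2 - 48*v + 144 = (v - 4)*(v^4 + 9*v^3 + 23*v^2 + 3*v - 36) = (v - 4)*(v - 1)*(v^3 + 10*v^2 + 33*v + 36) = (v - 4)*(v - 1)*(v + 3)*(v^2 + 7*v + 12) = (v - 4)*(v - 1)*(v + 3)^2*(v + 4)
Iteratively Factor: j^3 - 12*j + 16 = (j - 2)*(j^2 + 2*j - 8) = (j - 2)^2*(j + 4)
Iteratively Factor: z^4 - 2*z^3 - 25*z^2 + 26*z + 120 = (z - 3)*(z^3 + z^2 - 22*z - 40) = (z - 3)*(z + 4)*(z^2 - 3*z - 10) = (z - 5)*(z - 3)*(z + 4)*(z + 2)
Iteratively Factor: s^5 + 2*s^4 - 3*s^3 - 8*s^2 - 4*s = (s + 1)*(s^4 + s^3 - 4*s^2 - 4*s) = (s + 1)*(s + 2)*(s^3 - s^2 - 2*s) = s*(s + 1)*(s + 2)*(s^2 - s - 2) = s*(s + 1)^2*(s + 2)*(s - 2)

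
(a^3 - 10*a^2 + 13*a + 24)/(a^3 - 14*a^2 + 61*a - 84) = (a^2 - 7*a - 8)/(a^2 - 11*a + 28)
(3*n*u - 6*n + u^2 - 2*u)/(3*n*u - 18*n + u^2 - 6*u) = (u - 2)/(u - 6)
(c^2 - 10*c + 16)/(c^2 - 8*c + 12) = (c - 8)/(c - 6)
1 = 1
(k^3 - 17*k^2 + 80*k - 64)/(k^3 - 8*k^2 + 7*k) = (k^2 - 16*k + 64)/(k*(k - 7))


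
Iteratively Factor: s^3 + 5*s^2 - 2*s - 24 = (s + 3)*(s^2 + 2*s - 8) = (s - 2)*(s + 3)*(s + 4)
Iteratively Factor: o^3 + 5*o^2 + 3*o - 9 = (o + 3)*(o^2 + 2*o - 3) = (o - 1)*(o + 3)*(o + 3)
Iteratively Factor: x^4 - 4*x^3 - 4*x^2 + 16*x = (x - 2)*(x^3 - 2*x^2 - 8*x) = (x - 2)*(x + 2)*(x^2 - 4*x) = x*(x - 2)*(x + 2)*(x - 4)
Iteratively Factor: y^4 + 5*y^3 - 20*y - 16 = (y + 4)*(y^3 + y^2 - 4*y - 4) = (y + 1)*(y + 4)*(y^2 - 4) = (y - 2)*(y + 1)*(y + 4)*(y + 2)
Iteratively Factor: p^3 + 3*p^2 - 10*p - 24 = (p + 2)*(p^2 + p - 12) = (p + 2)*(p + 4)*(p - 3)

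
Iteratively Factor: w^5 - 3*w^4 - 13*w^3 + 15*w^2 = (w)*(w^4 - 3*w^3 - 13*w^2 + 15*w) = w*(w - 5)*(w^3 + 2*w^2 - 3*w) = w*(w - 5)*(w - 1)*(w^2 + 3*w) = w*(w - 5)*(w - 1)*(w + 3)*(w)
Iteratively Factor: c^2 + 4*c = (c)*(c + 4)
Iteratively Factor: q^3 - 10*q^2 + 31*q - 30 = (q - 5)*(q^2 - 5*q + 6) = (q - 5)*(q - 3)*(q - 2)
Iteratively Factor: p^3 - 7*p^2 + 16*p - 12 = (p - 2)*(p^2 - 5*p + 6) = (p - 2)^2*(p - 3)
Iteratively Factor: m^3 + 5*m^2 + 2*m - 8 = (m + 2)*(m^2 + 3*m - 4) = (m + 2)*(m + 4)*(m - 1)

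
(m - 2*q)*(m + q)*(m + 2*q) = m^3 + m^2*q - 4*m*q^2 - 4*q^3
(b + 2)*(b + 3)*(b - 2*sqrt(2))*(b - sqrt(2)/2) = b^4 - 5*sqrt(2)*b^3/2 + 5*b^3 - 25*sqrt(2)*b^2/2 + 8*b^2 - 15*sqrt(2)*b + 10*b + 12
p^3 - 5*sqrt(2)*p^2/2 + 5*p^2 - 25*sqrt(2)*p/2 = p*(p + 5)*(p - 5*sqrt(2)/2)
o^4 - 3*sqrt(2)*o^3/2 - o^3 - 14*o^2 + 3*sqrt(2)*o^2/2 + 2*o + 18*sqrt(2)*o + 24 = (o - 4)*(o + 3)*(o - 2*sqrt(2))*(o + sqrt(2)/2)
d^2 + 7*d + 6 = (d + 1)*(d + 6)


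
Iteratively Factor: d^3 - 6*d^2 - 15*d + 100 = (d - 5)*(d^2 - d - 20) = (d - 5)*(d + 4)*(d - 5)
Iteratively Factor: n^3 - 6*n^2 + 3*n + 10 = (n - 5)*(n^2 - n - 2) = (n - 5)*(n + 1)*(n - 2)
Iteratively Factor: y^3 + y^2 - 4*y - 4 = (y - 2)*(y^2 + 3*y + 2) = (y - 2)*(y + 2)*(y + 1)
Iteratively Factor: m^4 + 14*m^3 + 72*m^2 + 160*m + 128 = (m + 4)*(m^3 + 10*m^2 + 32*m + 32) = (m + 2)*(m + 4)*(m^2 + 8*m + 16) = (m + 2)*(m + 4)^2*(m + 4)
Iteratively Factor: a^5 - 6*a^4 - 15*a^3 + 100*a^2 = (a)*(a^4 - 6*a^3 - 15*a^2 + 100*a) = a*(a + 4)*(a^3 - 10*a^2 + 25*a) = a^2*(a + 4)*(a^2 - 10*a + 25) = a^2*(a - 5)*(a + 4)*(a - 5)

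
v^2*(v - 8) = v^3 - 8*v^2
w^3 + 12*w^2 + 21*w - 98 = (w - 2)*(w + 7)^2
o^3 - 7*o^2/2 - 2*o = o*(o - 4)*(o + 1/2)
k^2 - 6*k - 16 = (k - 8)*(k + 2)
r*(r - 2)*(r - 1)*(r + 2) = r^4 - r^3 - 4*r^2 + 4*r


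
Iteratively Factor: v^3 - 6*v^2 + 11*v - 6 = (v - 2)*(v^2 - 4*v + 3) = (v - 3)*(v - 2)*(v - 1)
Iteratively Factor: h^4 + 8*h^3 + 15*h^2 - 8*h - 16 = (h + 1)*(h^3 + 7*h^2 + 8*h - 16) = (h - 1)*(h + 1)*(h^2 + 8*h + 16) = (h - 1)*(h + 1)*(h + 4)*(h + 4)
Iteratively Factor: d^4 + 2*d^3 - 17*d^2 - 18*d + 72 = (d - 3)*(d^3 + 5*d^2 - 2*d - 24) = (d - 3)*(d - 2)*(d^2 + 7*d + 12) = (d - 3)*(d - 2)*(d + 3)*(d + 4)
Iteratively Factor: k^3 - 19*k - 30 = (k + 2)*(k^2 - 2*k - 15) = (k + 2)*(k + 3)*(k - 5)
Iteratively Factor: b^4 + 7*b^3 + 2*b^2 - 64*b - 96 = (b - 3)*(b^3 + 10*b^2 + 32*b + 32) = (b - 3)*(b + 4)*(b^2 + 6*b + 8) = (b - 3)*(b + 4)^2*(b + 2)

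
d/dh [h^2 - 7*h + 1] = 2*h - 7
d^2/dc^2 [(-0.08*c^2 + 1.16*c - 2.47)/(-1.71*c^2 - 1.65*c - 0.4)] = (-2.22044604925031e-16*c^4 - 7.235352*c^3 + 43.006842*c^2 + 46.57527*c + 11.62699)/(5.000211*c^6 + 14.474295*c^5 + 17.475345*c^4 + 11.263725*c^3 + 4.0878*c^2 + 0.792*c + 0.064)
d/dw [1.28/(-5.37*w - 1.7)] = 6.8736/(5.37*w + 1.7)^2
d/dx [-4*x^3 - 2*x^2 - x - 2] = -12*x^2 - 4*x - 1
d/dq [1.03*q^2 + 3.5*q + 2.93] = 2.06*q + 3.5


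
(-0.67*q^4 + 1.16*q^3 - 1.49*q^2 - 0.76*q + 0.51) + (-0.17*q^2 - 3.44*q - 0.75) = -0.67*q^4 + 1.16*q^3 - 1.66*q^2 - 4.2*q - 0.24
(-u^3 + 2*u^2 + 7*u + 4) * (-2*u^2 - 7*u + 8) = 2*u^5 + 3*u^4 - 36*u^3 - 41*u^2 + 28*u + 32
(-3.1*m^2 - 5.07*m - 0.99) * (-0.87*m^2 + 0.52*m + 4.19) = 2.697*m^4 + 2.7989*m^3 - 14.7641*m^2 - 21.7581*m - 4.1481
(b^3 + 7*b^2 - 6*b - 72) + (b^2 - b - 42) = b^3 + 8*b^2 - 7*b - 114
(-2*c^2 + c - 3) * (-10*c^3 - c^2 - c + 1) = 20*c^5 - 8*c^4 + 31*c^3 + 4*c - 3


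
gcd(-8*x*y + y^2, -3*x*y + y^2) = y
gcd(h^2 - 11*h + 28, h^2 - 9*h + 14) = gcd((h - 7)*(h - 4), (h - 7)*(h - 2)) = h - 7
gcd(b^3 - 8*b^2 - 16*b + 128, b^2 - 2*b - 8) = b - 4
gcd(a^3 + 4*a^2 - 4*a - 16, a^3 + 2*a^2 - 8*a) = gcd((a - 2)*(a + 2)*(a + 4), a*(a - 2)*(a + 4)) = a^2 + 2*a - 8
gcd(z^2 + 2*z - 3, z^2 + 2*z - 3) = z^2 + 2*z - 3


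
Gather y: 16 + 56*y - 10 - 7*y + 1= 49*y + 7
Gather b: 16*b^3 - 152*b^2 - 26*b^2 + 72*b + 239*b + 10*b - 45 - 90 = 16*b^3 - 178*b^2 + 321*b - 135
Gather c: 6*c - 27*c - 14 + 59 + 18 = 63 - 21*c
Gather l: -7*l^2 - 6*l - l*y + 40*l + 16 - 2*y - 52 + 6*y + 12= -7*l^2 + l*(34 - y) + 4*y - 24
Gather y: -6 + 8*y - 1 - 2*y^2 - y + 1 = -2*y^2 + 7*y - 6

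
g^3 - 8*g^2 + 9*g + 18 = (g - 6)*(g - 3)*(g + 1)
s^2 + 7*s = s*(s + 7)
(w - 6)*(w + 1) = w^2 - 5*w - 6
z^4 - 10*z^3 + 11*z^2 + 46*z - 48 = (z - 8)*(z - 3)*(z - 1)*(z + 2)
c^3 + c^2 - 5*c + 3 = (c - 1)^2*(c + 3)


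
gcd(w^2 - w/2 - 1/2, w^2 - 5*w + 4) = w - 1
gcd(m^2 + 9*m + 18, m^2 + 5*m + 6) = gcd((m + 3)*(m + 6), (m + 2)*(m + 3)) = m + 3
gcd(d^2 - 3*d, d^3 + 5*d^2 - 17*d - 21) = d - 3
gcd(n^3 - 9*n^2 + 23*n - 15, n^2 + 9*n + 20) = 1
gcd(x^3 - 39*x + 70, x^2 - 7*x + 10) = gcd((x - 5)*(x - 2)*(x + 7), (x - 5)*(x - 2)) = x^2 - 7*x + 10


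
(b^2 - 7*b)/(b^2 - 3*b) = (b - 7)/(b - 3)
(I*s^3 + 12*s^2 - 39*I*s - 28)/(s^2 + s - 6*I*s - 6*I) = (I*s^3 + 12*s^2 - 39*I*s - 28)/(s^2 + s - 6*I*s - 6*I)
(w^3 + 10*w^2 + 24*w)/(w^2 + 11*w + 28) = w*(w + 6)/(w + 7)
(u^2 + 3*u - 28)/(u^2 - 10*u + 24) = (u + 7)/(u - 6)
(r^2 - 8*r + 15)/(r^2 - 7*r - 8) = (-r^2 + 8*r - 15)/(-r^2 + 7*r + 8)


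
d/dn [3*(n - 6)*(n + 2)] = 6*n - 12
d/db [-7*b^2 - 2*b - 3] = -14*b - 2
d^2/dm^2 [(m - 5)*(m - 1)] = 2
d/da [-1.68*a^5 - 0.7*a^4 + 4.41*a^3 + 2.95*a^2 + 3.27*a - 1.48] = -8.4*a^4 - 2.8*a^3 + 13.23*a^2 + 5.9*a + 3.27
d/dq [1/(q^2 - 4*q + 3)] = 2*(2 - q)/(q^2 - 4*q + 3)^2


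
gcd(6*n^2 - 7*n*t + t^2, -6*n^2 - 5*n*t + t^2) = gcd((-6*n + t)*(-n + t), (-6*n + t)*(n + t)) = -6*n + t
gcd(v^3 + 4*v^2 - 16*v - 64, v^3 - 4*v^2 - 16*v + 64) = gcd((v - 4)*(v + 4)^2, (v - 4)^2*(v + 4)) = v^2 - 16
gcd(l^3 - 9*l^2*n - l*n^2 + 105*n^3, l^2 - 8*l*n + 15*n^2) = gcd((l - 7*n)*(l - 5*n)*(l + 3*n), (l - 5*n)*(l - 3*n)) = l - 5*n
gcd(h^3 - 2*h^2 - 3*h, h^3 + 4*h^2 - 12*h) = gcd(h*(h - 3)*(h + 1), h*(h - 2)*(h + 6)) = h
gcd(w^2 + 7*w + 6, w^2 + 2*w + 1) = w + 1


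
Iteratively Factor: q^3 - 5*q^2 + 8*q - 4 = (q - 2)*(q^2 - 3*q + 2) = (q - 2)*(q - 1)*(q - 2)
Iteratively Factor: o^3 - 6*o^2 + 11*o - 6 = (o - 3)*(o^2 - 3*o + 2) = (o - 3)*(o - 1)*(o - 2)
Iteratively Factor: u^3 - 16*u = (u - 4)*(u^2 + 4*u) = (u - 4)*(u + 4)*(u)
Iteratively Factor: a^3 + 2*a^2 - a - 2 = (a - 1)*(a^2 + 3*a + 2) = (a - 1)*(a + 1)*(a + 2)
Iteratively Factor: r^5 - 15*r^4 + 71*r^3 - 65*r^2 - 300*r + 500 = (r - 5)*(r^4 - 10*r^3 + 21*r^2 + 40*r - 100) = (r - 5)*(r - 2)*(r^3 - 8*r^2 + 5*r + 50) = (r - 5)^2*(r - 2)*(r^2 - 3*r - 10) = (r - 5)^3*(r - 2)*(r + 2)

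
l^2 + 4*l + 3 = (l + 1)*(l + 3)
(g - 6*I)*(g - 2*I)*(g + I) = g^3 - 7*I*g^2 - 4*g - 12*I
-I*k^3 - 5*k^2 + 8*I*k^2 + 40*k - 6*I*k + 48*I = (k - 8)*(k - 6*I)*(-I*k + 1)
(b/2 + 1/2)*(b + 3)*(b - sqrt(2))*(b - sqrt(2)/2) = b^4/2 - 3*sqrt(2)*b^3/4 + 2*b^3 - 3*sqrt(2)*b^2 + 2*b^2 - 9*sqrt(2)*b/4 + 2*b + 3/2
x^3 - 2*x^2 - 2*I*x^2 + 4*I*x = x*(x - 2)*(x - 2*I)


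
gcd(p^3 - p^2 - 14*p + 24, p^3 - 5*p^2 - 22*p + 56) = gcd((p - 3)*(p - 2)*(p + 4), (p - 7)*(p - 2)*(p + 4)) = p^2 + 2*p - 8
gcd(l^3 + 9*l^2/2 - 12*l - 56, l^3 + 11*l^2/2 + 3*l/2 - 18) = l + 4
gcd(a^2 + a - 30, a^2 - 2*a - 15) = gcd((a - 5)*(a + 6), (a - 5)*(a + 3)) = a - 5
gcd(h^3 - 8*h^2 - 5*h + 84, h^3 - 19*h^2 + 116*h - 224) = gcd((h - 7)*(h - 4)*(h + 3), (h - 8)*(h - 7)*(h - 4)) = h^2 - 11*h + 28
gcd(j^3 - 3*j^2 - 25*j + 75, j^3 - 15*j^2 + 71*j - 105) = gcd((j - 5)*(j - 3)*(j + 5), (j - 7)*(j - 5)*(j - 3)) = j^2 - 8*j + 15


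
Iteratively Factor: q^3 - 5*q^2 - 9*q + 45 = (q - 5)*(q^2 - 9) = (q - 5)*(q - 3)*(q + 3)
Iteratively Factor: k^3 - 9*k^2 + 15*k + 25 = (k - 5)*(k^2 - 4*k - 5) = (k - 5)*(k + 1)*(k - 5)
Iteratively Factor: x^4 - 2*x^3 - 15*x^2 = (x + 3)*(x^3 - 5*x^2) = (x - 5)*(x + 3)*(x^2) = x*(x - 5)*(x + 3)*(x)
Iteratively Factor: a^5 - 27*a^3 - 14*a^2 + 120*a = (a - 2)*(a^4 + 2*a^3 - 23*a^2 - 60*a) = (a - 5)*(a - 2)*(a^3 + 7*a^2 + 12*a) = (a - 5)*(a - 2)*(a + 3)*(a^2 + 4*a) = a*(a - 5)*(a - 2)*(a + 3)*(a + 4)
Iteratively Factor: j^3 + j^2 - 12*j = (j - 3)*(j^2 + 4*j) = j*(j - 3)*(j + 4)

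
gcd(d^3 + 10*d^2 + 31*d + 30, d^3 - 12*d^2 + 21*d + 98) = d + 2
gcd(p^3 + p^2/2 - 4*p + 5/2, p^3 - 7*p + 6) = p - 1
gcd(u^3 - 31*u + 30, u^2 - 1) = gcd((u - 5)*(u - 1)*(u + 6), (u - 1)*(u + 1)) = u - 1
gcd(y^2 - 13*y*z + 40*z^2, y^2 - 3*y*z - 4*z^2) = 1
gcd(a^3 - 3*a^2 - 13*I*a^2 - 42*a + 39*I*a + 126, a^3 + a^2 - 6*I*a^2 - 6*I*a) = a - 6*I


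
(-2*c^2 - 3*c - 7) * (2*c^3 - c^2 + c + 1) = -4*c^5 - 4*c^4 - 13*c^3 + 2*c^2 - 10*c - 7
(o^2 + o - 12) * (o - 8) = o^3 - 7*o^2 - 20*o + 96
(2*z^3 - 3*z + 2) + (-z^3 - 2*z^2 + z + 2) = z^3 - 2*z^2 - 2*z + 4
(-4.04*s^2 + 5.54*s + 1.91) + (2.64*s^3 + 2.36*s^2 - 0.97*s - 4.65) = 2.64*s^3 - 1.68*s^2 + 4.57*s - 2.74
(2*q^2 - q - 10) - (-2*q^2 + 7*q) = 4*q^2 - 8*q - 10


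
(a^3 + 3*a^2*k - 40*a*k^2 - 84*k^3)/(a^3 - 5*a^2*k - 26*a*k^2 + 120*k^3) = (a^2 + 9*a*k + 14*k^2)/(a^2 + a*k - 20*k^2)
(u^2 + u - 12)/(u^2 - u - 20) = (u - 3)/(u - 5)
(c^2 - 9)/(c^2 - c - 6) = (c + 3)/(c + 2)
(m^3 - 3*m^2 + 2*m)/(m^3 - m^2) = (m - 2)/m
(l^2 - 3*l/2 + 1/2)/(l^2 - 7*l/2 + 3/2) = (l - 1)/(l - 3)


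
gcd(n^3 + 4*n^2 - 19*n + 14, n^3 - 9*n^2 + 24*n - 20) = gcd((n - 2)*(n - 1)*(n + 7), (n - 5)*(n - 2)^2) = n - 2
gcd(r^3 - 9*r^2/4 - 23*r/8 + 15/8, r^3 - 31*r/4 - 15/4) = r - 3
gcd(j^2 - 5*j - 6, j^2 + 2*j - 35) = 1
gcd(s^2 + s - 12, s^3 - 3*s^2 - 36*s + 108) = s - 3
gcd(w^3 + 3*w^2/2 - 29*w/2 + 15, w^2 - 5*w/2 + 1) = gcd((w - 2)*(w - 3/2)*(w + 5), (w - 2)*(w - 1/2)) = w - 2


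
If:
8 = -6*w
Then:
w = -4/3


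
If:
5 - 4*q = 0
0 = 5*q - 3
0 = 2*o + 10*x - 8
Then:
No Solution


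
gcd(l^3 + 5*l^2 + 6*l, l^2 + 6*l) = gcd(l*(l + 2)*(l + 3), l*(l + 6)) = l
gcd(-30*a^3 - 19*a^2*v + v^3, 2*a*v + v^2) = 2*a + v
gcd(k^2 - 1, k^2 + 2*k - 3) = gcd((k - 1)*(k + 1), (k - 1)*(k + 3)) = k - 1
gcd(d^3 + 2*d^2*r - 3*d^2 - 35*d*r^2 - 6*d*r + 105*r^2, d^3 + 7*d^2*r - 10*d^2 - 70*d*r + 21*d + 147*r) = d^2 + 7*d*r - 3*d - 21*r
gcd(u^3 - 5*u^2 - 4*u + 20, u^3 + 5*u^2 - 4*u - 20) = u^2 - 4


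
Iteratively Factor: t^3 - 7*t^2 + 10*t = (t - 2)*(t^2 - 5*t) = (t - 5)*(t - 2)*(t)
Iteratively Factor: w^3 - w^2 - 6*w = (w)*(w^2 - w - 6) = w*(w - 3)*(w + 2)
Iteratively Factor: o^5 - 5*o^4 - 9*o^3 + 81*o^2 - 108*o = (o - 3)*(o^4 - 2*o^3 - 15*o^2 + 36*o) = (o - 3)^2*(o^3 + o^2 - 12*o) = o*(o - 3)^2*(o^2 + o - 12) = o*(o - 3)^3*(o + 4)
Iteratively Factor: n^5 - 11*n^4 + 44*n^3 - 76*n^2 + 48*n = (n - 2)*(n^4 - 9*n^3 + 26*n^2 - 24*n) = (n - 2)^2*(n^3 - 7*n^2 + 12*n) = (n - 4)*(n - 2)^2*(n^2 - 3*n) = n*(n - 4)*(n - 2)^2*(n - 3)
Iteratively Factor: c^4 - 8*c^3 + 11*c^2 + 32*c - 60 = (c - 5)*(c^3 - 3*c^2 - 4*c + 12) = (c - 5)*(c - 3)*(c^2 - 4) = (c - 5)*(c - 3)*(c + 2)*(c - 2)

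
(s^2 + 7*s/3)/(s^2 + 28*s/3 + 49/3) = s/(s + 7)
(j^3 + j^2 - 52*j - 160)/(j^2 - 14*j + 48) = (j^2 + 9*j + 20)/(j - 6)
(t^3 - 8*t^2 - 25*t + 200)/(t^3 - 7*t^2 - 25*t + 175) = (t - 8)/(t - 7)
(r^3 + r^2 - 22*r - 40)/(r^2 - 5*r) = r + 6 + 8/r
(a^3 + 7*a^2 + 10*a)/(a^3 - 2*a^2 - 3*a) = (a^2 + 7*a + 10)/(a^2 - 2*a - 3)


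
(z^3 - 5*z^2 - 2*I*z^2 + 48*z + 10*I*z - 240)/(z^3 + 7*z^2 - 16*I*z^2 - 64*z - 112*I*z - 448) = (z^2 + z*(-5 + 6*I) - 30*I)/(z^2 + z*(7 - 8*I) - 56*I)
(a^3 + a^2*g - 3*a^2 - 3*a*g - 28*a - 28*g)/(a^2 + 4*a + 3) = (a^3 + a^2*g - 3*a^2 - 3*a*g - 28*a - 28*g)/(a^2 + 4*a + 3)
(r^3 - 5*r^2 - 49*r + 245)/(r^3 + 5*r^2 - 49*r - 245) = (r - 5)/(r + 5)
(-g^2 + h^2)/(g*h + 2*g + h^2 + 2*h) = (-g + h)/(h + 2)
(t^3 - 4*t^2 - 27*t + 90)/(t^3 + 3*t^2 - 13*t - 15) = (t - 6)/(t + 1)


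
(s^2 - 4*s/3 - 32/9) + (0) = s^2 - 4*s/3 - 32/9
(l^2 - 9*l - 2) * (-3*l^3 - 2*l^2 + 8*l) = -3*l^5 + 25*l^4 + 32*l^3 - 68*l^2 - 16*l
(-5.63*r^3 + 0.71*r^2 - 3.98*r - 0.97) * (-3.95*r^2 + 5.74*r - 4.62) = 22.2385*r^5 - 35.1207*r^4 + 45.807*r^3 - 22.2939*r^2 + 12.8198*r + 4.4814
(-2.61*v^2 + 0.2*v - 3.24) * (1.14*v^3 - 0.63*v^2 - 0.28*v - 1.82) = -2.9754*v^5 + 1.8723*v^4 - 3.0888*v^3 + 6.7354*v^2 + 0.5432*v + 5.8968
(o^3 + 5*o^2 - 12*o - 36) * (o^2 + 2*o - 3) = o^5 + 7*o^4 - 5*o^3 - 75*o^2 - 36*o + 108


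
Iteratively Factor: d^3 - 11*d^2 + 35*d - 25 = (d - 1)*(d^2 - 10*d + 25) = (d - 5)*(d - 1)*(d - 5)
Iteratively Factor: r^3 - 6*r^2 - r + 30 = (r - 3)*(r^2 - 3*r - 10) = (r - 5)*(r - 3)*(r + 2)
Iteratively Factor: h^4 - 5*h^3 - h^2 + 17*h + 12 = (h + 1)*(h^3 - 6*h^2 + 5*h + 12) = (h - 3)*(h + 1)*(h^2 - 3*h - 4) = (h - 4)*(h - 3)*(h + 1)*(h + 1)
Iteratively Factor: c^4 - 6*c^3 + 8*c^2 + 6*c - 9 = (c - 1)*(c^3 - 5*c^2 + 3*c + 9) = (c - 3)*(c - 1)*(c^2 - 2*c - 3) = (c - 3)*(c - 1)*(c + 1)*(c - 3)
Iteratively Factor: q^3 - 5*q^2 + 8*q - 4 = (q - 1)*(q^2 - 4*q + 4) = (q - 2)*(q - 1)*(q - 2)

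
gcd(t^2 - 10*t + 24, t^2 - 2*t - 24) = t - 6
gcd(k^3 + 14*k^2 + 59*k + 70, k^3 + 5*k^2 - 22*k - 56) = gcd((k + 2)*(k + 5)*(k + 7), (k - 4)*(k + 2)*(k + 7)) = k^2 + 9*k + 14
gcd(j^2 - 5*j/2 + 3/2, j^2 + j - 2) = j - 1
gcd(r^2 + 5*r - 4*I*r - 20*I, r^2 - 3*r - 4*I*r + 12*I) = r - 4*I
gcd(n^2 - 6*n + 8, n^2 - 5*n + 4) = n - 4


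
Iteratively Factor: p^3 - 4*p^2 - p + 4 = (p - 1)*(p^2 - 3*p - 4) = (p - 1)*(p + 1)*(p - 4)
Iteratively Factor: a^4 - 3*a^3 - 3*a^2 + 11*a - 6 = (a - 1)*(a^3 - 2*a^2 - 5*a + 6) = (a - 1)*(a + 2)*(a^2 - 4*a + 3) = (a - 1)^2*(a + 2)*(a - 3)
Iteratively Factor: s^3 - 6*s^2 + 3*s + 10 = (s - 5)*(s^2 - s - 2) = (s - 5)*(s - 2)*(s + 1)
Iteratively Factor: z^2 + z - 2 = (z + 2)*(z - 1)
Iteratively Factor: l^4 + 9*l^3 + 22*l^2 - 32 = (l + 4)*(l^3 + 5*l^2 + 2*l - 8) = (l + 4)^2*(l^2 + l - 2) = (l - 1)*(l + 4)^2*(l + 2)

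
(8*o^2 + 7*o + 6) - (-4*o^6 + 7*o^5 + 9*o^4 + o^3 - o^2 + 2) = 4*o^6 - 7*o^5 - 9*o^4 - o^3 + 9*o^2 + 7*o + 4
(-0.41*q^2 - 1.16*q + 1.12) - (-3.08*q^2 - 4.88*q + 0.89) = 2.67*q^2 + 3.72*q + 0.23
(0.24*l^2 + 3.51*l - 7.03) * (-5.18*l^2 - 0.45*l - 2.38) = -1.2432*l^4 - 18.2898*l^3 + 34.2647*l^2 - 5.1903*l + 16.7314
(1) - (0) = 1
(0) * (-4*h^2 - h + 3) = 0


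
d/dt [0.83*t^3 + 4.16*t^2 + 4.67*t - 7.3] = 2.49*t^2 + 8.32*t + 4.67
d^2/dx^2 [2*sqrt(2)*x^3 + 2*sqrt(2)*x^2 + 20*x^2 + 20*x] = 12*sqrt(2)*x + 4*sqrt(2) + 40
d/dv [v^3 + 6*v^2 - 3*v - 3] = 3*v^2 + 12*v - 3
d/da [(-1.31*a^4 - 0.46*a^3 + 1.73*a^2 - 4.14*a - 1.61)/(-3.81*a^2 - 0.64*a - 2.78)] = (9.9822*a^5 + 4.2678*a^4 + 15.156*a^3 - 13.0442*a^2 - 21.887*a + 10.4788)/(14.5161*a^4 + 4.8768*a^3 + 21.5932*a^2 + 3.5584*a + 7.7284)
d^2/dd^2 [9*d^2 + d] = 18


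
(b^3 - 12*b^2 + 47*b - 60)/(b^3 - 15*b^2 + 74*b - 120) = (b - 3)/(b - 6)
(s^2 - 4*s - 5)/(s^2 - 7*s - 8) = (s - 5)/(s - 8)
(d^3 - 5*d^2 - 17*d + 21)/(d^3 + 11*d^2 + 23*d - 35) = (d^2 - 4*d - 21)/(d^2 + 12*d + 35)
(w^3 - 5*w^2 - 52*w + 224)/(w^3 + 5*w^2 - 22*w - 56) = (w - 8)/(w + 2)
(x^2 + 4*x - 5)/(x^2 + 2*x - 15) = (x - 1)/(x - 3)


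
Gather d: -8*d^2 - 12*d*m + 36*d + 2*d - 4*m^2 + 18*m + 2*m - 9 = -8*d^2 + d*(38 - 12*m) - 4*m^2 + 20*m - 9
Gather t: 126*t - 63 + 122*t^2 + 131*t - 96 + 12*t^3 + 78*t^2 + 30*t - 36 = 12*t^3 + 200*t^2 + 287*t - 195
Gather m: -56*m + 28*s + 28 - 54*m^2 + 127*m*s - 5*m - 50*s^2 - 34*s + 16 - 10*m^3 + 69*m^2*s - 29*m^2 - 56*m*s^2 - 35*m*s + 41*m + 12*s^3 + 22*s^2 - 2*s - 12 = -10*m^3 + m^2*(69*s - 83) + m*(-56*s^2 + 92*s - 20) + 12*s^3 - 28*s^2 - 8*s + 32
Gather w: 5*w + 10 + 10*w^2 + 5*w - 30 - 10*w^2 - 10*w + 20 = 0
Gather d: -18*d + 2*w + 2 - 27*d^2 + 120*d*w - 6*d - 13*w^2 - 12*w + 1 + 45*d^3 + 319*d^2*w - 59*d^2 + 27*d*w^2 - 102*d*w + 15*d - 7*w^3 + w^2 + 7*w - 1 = 45*d^3 + d^2*(319*w - 86) + d*(27*w^2 + 18*w - 9) - 7*w^3 - 12*w^2 - 3*w + 2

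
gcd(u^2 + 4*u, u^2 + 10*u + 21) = 1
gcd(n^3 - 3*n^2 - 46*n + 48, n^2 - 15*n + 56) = n - 8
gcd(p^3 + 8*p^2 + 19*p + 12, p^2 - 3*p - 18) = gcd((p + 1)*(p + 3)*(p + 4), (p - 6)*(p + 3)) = p + 3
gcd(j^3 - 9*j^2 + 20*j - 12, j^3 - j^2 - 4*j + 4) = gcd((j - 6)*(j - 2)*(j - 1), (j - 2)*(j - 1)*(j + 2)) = j^2 - 3*j + 2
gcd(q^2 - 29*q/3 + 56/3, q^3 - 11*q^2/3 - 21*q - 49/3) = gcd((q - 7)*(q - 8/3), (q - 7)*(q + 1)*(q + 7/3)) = q - 7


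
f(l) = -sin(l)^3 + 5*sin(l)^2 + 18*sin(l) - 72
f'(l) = -3*sin(l)^2*cos(l) + 10*sin(l)*cos(l) + 18*cos(l)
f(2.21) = -54.85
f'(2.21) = -14.37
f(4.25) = -83.39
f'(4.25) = -2.97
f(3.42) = -76.55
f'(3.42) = -14.45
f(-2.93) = -75.55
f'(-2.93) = -15.42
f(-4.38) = -51.36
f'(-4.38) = -8.08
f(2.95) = -68.40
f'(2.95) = -19.43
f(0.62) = -60.05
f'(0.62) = 18.55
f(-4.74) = -50.01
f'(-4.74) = 0.69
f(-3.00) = -74.44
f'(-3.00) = -16.36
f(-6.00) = -66.60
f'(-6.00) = 19.74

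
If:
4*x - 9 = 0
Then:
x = 9/4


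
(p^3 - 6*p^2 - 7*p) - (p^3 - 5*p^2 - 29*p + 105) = -p^2 + 22*p - 105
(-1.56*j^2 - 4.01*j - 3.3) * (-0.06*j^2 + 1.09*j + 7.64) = 0.0936*j^4 - 1.4598*j^3 - 16.0913*j^2 - 34.2334*j - 25.212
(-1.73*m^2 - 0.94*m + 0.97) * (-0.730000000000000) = 1.2629*m^2 + 0.6862*m - 0.7081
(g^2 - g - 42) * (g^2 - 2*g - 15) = g^4 - 3*g^3 - 55*g^2 + 99*g + 630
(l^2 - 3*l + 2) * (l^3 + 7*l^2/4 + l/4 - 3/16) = l^5 - 5*l^4/4 - 3*l^3 + 41*l^2/16 + 17*l/16 - 3/8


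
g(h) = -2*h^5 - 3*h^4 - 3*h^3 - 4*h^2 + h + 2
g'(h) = -10*h^4 - 12*h^3 - 9*h^2 - 8*h + 1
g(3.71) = -2176.61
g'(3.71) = -2659.84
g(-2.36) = 70.15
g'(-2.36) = -182.72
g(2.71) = -538.51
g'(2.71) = -864.97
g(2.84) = -660.81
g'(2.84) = -1019.73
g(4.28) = -4181.32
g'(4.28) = -4494.58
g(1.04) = -10.60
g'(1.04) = -42.25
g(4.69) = -6380.58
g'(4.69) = -6310.71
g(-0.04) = 1.95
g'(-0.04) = 1.31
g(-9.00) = 100271.00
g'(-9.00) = -57518.00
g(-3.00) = 287.00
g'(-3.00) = -542.00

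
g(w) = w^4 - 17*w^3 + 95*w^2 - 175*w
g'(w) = 4*w^3 - 51*w^2 + 190*w - 175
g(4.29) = -5.86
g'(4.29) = 17.31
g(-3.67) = 2943.53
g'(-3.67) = -1756.94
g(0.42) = -57.97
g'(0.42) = -103.90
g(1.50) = -101.06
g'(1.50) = 8.75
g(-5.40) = 7242.39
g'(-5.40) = -3318.02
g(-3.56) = 2754.62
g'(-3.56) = -1678.23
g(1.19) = -100.36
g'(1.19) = -14.38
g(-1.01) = 292.22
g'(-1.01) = -423.05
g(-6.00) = 9438.00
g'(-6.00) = -4015.00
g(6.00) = -6.00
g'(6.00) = -7.00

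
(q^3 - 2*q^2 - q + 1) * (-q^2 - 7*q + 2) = -q^5 - 5*q^4 + 17*q^3 + 2*q^2 - 9*q + 2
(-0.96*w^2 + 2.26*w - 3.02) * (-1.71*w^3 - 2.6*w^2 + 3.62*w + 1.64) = 1.6416*w^5 - 1.3686*w^4 - 4.187*w^3 + 14.4588*w^2 - 7.226*w - 4.9528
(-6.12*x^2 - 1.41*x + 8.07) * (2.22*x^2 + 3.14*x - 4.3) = -13.5864*x^4 - 22.347*x^3 + 39.804*x^2 + 31.4028*x - 34.701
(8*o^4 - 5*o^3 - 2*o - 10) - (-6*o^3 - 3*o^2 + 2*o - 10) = 8*o^4 + o^3 + 3*o^2 - 4*o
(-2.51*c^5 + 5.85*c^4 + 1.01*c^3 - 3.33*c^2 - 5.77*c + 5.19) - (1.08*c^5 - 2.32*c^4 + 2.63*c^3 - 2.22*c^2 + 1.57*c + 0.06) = -3.59*c^5 + 8.17*c^4 - 1.62*c^3 - 1.11*c^2 - 7.34*c + 5.13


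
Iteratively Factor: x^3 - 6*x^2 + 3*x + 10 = (x - 2)*(x^2 - 4*x - 5) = (x - 2)*(x + 1)*(x - 5)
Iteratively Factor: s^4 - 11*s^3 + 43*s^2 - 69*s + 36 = (s - 3)*(s^3 - 8*s^2 + 19*s - 12) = (s - 3)^2*(s^2 - 5*s + 4) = (s - 4)*(s - 3)^2*(s - 1)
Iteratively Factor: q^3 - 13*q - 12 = (q - 4)*(q^2 + 4*q + 3) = (q - 4)*(q + 3)*(q + 1)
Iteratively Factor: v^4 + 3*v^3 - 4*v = (v - 1)*(v^3 + 4*v^2 + 4*v) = (v - 1)*(v + 2)*(v^2 + 2*v) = (v - 1)*(v + 2)^2*(v)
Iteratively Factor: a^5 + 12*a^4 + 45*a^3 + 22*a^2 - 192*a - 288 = (a + 3)*(a^4 + 9*a^3 + 18*a^2 - 32*a - 96) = (a + 3)^2*(a^3 + 6*a^2 - 32) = (a - 2)*(a + 3)^2*(a^2 + 8*a + 16) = (a - 2)*(a + 3)^2*(a + 4)*(a + 4)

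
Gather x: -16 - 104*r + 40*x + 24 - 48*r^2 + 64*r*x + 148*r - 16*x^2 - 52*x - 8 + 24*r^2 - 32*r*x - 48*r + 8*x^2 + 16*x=-24*r^2 - 4*r - 8*x^2 + x*(32*r + 4)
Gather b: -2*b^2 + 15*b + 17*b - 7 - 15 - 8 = -2*b^2 + 32*b - 30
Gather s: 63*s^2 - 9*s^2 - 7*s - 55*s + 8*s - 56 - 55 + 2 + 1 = 54*s^2 - 54*s - 108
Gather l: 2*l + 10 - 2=2*l + 8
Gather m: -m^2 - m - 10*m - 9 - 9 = -m^2 - 11*m - 18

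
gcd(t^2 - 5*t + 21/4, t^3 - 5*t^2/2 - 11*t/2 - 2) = 1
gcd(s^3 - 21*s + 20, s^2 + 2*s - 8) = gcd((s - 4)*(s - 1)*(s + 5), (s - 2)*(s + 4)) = 1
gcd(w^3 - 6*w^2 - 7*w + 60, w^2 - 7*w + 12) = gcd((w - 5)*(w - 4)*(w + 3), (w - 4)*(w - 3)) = w - 4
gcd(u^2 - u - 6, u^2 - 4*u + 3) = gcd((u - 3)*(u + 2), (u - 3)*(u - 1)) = u - 3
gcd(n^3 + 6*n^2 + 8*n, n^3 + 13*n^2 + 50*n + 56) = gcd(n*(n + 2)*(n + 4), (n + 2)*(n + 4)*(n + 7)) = n^2 + 6*n + 8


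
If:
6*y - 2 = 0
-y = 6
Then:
No Solution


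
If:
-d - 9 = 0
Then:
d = -9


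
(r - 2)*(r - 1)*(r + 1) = r^3 - 2*r^2 - r + 2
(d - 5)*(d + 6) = d^2 + d - 30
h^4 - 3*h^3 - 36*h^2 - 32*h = h*(h - 8)*(h + 1)*(h + 4)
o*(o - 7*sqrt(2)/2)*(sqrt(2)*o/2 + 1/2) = sqrt(2)*o^3/2 - 3*o^2 - 7*sqrt(2)*o/4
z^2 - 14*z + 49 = (z - 7)^2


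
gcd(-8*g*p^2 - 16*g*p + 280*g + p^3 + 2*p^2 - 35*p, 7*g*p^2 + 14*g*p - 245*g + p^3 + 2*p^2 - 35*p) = p^2 + 2*p - 35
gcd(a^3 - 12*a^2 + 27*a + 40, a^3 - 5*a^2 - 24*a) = a - 8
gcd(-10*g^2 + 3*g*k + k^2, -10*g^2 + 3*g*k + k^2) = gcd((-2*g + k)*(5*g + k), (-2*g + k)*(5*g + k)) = 10*g^2 - 3*g*k - k^2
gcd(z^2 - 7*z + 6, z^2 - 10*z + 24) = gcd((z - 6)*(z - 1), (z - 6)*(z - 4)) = z - 6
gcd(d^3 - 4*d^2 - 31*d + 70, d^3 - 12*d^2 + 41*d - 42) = d^2 - 9*d + 14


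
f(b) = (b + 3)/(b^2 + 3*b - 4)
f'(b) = (-2*b - 3)*(b + 3)/(b^2 + 3*b - 4)^2 + 1/(b^2 + 3*b - 4)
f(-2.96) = -0.01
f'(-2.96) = -0.24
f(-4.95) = -0.34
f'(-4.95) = -0.24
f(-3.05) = 0.01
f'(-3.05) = -0.27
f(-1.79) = -0.20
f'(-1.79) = -0.14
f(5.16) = 0.21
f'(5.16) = -0.05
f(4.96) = 0.22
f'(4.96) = -0.05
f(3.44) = 0.35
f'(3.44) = -0.14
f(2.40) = 0.60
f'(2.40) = -0.41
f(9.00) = 0.12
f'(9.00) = -0.01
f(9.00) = 0.12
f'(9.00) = -0.01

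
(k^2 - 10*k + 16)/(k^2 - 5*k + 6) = (k - 8)/(k - 3)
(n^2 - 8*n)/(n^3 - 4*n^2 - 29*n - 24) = n/(n^2 + 4*n + 3)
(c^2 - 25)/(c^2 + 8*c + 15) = (c - 5)/(c + 3)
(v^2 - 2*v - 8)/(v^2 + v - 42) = (v^2 - 2*v - 8)/(v^2 + v - 42)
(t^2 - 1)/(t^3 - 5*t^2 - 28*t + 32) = (t + 1)/(t^2 - 4*t - 32)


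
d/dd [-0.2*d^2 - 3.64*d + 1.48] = -0.4*d - 3.64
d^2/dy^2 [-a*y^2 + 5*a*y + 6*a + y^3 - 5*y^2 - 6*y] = -2*a + 6*y - 10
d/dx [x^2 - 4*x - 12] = 2*x - 4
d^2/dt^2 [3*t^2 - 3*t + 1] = 6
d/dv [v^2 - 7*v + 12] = 2*v - 7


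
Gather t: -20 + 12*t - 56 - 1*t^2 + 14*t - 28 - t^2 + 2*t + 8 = -2*t^2 + 28*t - 96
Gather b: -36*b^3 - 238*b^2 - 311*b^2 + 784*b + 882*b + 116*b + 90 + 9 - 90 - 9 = -36*b^3 - 549*b^2 + 1782*b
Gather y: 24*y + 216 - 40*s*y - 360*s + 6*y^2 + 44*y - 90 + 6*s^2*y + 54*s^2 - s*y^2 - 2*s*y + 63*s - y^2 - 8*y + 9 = 54*s^2 - 297*s + y^2*(5 - s) + y*(6*s^2 - 42*s + 60) + 135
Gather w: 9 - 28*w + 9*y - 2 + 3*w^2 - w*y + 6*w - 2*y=3*w^2 + w*(-y - 22) + 7*y + 7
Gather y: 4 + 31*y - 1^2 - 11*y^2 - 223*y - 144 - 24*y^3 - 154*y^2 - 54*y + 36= -24*y^3 - 165*y^2 - 246*y - 105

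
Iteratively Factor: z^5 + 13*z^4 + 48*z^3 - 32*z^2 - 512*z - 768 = (z + 4)*(z^4 + 9*z^3 + 12*z^2 - 80*z - 192) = (z + 4)^2*(z^3 + 5*z^2 - 8*z - 48) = (z - 3)*(z + 4)^2*(z^2 + 8*z + 16) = (z - 3)*(z + 4)^3*(z + 4)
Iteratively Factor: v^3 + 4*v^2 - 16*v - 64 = (v + 4)*(v^2 - 16) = (v - 4)*(v + 4)*(v + 4)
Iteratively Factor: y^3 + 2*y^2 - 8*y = (y - 2)*(y^2 + 4*y) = y*(y - 2)*(y + 4)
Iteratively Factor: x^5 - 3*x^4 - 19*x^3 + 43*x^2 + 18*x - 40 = (x + 1)*(x^4 - 4*x^3 - 15*x^2 + 58*x - 40) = (x - 2)*(x + 1)*(x^3 - 2*x^2 - 19*x + 20) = (x - 5)*(x - 2)*(x + 1)*(x^2 + 3*x - 4) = (x - 5)*(x - 2)*(x + 1)*(x + 4)*(x - 1)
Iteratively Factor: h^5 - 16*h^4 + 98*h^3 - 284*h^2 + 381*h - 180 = (h - 5)*(h^4 - 11*h^3 + 43*h^2 - 69*h + 36) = (h - 5)*(h - 3)*(h^3 - 8*h^2 + 19*h - 12) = (h - 5)*(h - 3)^2*(h^2 - 5*h + 4) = (h - 5)*(h - 3)^2*(h - 1)*(h - 4)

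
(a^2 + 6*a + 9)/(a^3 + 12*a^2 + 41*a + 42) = (a + 3)/(a^2 + 9*a + 14)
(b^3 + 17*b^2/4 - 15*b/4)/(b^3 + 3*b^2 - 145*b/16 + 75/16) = 4*b/(4*b - 5)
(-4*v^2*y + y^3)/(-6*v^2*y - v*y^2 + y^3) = (-2*v + y)/(-3*v + y)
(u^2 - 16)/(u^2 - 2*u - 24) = (u - 4)/(u - 6)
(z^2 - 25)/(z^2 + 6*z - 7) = (z^2 - 25)/(z^2 + 6*z - 7)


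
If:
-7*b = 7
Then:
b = -1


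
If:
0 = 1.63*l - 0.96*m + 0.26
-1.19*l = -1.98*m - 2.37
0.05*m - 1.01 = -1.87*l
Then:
No Solution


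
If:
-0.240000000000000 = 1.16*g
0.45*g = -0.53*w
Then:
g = -0.21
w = 0.18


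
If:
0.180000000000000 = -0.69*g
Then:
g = -0.26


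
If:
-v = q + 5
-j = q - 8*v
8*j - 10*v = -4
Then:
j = -43/31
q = -133/31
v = -22/31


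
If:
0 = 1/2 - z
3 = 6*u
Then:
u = 1/2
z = 1/2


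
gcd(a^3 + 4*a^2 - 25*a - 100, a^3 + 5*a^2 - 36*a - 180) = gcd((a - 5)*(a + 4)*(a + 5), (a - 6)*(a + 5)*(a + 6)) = a + 5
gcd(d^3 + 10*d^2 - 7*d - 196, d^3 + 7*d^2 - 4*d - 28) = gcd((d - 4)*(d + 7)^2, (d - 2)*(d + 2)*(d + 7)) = d + 7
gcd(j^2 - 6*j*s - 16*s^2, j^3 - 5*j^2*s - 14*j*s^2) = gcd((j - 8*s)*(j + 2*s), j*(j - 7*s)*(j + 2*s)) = j + 2*s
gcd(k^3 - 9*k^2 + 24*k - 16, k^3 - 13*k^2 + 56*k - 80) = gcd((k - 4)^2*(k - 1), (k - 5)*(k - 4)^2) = k^2 - 8*k + 16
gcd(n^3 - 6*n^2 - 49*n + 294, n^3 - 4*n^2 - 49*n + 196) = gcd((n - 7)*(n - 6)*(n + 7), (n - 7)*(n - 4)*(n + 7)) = n^2 - 49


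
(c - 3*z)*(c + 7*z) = c^2 + 4*c*z - 21*z^2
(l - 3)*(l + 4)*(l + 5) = l^3 + 6*l^2 - 7*l - 60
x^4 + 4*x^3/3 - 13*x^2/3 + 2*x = x*(x - 1)*(x - 2/3)*(x + 3)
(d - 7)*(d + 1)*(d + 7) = d^3 + d^2 - 49*d - 49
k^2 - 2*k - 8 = (k - 4)*(k + 2)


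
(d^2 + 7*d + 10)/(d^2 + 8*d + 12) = (d + 5)/(d + 6)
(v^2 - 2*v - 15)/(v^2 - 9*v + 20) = (v + 3)/(v - 4)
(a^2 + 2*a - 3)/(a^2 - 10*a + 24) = (a^2 + 2*a - 3)/(a^2 - 10*a + 24)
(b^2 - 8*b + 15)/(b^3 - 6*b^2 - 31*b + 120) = (b - 5)/(b^2 - 3*b - 40)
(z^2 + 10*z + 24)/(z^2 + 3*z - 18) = (z + 4)/(z - 3)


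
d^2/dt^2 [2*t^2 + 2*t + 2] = 4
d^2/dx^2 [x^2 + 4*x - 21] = 2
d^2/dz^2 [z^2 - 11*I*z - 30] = 2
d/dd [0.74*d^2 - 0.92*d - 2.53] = 1.48*d - 0.92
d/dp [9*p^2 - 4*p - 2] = 18*p - 4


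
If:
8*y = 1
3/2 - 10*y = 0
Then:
No Solution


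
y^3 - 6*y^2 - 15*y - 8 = (y - 8)*(y + 1)^2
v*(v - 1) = v^2 - v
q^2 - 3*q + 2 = (q - 2)*(q - 1)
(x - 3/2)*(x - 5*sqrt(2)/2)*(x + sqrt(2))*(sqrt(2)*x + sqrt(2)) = sqrt(2)*x^4 - 3*x^3 - sqrt(2)*x^3/2 - 13*sqrt(2)*x^2/2 + 3*x^2/2 + 5*sqrt(2)*x/2 + 9*x/2 + 15*sqrt(2)/2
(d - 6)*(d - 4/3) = d^2 - 22*d/3 + 8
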